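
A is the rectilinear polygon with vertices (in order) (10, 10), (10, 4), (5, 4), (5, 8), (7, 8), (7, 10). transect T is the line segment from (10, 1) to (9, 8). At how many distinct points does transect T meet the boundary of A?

1

The segment meets the boundary at (9.571,4).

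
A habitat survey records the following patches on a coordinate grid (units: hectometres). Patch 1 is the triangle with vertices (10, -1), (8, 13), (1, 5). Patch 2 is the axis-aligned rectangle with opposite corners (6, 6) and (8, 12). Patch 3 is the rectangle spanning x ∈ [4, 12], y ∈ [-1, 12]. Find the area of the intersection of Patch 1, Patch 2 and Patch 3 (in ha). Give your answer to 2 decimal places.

The intersection is the polygon with vertices (8,12), (8,6), (6,6), (6,10.714), (7.125,12).
By the shoelace formula its area is 11.28.

11.28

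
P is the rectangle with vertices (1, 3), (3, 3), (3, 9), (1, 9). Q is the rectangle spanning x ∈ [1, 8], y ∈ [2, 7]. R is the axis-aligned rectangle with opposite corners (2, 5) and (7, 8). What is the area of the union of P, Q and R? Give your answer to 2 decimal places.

By inclusion–exclusion:
Individual areas: |P| = 12, |Q| = 35, |R| = 15.
|P∩Q|: x∈[1,3], y∈[3,7] → 2·4 = 8.
|P∩R|: x∈[2,3], y∈[5,8] → 1·3 = 3.
|Q∩R|: x∈[2,7], y∈[5,7] → 5·2 = 10.
|P∩Q∩R| = 2.
|P ∪ Q ∪ R| = 62 − 21 + 2 = 43.00.

43.00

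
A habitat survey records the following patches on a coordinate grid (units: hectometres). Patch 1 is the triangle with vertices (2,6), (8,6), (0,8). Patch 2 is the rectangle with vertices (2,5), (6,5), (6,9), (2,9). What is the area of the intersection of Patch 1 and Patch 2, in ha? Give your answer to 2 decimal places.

4.00

The intersection is the polygon with vertices (2,6), (2,7.5), (6,6.5), (6,6).
By the shoelace formula its area is 4.00.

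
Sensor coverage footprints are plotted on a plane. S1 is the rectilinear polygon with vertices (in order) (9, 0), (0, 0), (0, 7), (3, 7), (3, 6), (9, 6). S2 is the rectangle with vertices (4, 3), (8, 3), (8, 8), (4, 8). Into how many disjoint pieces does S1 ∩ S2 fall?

S1 ∩ S2 is a single connected region.

1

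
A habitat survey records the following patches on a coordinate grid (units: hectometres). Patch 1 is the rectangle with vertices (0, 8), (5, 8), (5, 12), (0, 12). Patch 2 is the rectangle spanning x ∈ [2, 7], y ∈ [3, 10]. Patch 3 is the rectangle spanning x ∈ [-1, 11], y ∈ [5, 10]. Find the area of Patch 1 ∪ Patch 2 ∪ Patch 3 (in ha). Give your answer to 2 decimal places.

80.00

By inclusion–exclusion:
Individual areas: |Patch 1| = 20, |Patch 2| = 35, |Patch 3| = 60.
|Patch 1∩Patch 2|: x∈[2,5], y∈[8,10] → 3·2 = 6.
|Patch 1∩Patch 3|: x∈[0,5], y∈[8,10] → 5·2 = 10.
|Patch 2∩Patch 3|: x∈[2,7], y∈[5,10] → 5·5 = 25.
|Patch 1∩Patch 2∩Patch 3| = 6.
|Patch 1 ∪ Patch 2 ∪ Patch 3| = 115 − 41 + 6 = 80.00.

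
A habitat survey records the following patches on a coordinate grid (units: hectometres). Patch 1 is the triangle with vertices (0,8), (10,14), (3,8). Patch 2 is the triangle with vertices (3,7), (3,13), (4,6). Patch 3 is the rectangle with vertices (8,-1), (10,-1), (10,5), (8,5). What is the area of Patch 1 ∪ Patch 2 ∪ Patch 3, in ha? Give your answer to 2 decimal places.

23.08

By inclusion–exclusion:
Individual areas: |Patch 1| = 9, |Patch 2| = 3, |Patch 3| = 12.
|Patch 1∩Patch 2| = 0.9172.
|Patch 1∩Patch 3| = 0.
|Patch 2∩Patch 3| = 0.
|Patch 1∩Patch 2∩Patch 3| = 0.
|Patch 1 ∪ Patch 2 ∪ Patch 3| = 24 − 0.9172 + 0 = 23.08.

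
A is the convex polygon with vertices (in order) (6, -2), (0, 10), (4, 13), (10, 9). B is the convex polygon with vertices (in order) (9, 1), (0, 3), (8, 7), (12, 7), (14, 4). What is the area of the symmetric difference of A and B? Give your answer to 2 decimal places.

81.53

|A| = 74, |B| = 48.5, |A∩B| = 20.4843.
|A △ B| = |A| + |B| − 2·|A∩B| = 74 + 48.5 − 40.9687 = 81.53.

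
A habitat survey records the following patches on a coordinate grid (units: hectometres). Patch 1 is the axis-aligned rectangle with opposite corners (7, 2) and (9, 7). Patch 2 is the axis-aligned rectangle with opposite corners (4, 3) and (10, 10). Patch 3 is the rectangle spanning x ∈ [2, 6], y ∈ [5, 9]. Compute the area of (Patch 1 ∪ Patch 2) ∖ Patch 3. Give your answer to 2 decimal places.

36.00

|Patch 1 ∪ Patch 2| = 44.
|(Patch 1 ∪ Patch 2) ∩ Patch 3| = 8.
|(Patch 1 ∪ Patch 2) ∖ Patch 3| = 44 − 8 = 36.00.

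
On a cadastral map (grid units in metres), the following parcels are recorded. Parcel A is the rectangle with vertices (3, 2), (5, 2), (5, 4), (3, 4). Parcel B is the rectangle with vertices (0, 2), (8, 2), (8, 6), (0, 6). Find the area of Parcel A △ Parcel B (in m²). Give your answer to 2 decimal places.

|Parcel A∩Parcel B|: x∈[3,5], y∈[2,4] → 2·2 = 4.
|Parcel A △ Parcel B| = |Parcel A| + |Parcel B| − 2·|Parcel A∩Parcel B| = 4 + 32 − 8 = 28.00.

28.00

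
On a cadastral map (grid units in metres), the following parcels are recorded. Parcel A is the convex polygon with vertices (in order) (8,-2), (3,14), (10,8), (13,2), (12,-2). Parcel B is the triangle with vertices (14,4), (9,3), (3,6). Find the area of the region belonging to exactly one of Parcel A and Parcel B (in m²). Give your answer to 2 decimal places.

63.53

|Parcel A| = 70, |Parcel B| = 10.5, |Parcel A∩Parcel B| = 8.4869.
|Parcel A △ Parcel B| = |Parcel A| + |Parcel B| − 2·|Parcel A∩Parcel B| = 70 + 10.5 − 16.9738 = 63.53.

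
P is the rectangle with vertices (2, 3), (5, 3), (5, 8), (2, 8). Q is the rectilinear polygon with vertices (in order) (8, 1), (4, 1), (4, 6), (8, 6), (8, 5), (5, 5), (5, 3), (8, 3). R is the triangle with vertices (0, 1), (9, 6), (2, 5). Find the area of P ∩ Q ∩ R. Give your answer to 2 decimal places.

1.86

The intersection is the polygon with vertices (4,5.286), (5,5.429), (5,5), (5,3.778), (4,3.222).
By the shoelace formula its area is 1.86.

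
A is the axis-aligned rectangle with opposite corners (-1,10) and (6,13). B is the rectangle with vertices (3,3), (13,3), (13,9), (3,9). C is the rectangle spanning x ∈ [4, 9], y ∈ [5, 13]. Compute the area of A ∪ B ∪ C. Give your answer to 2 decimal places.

By inclusion–exclusion:
Individual areas: |A| = 21, |B| = 60, |C| = 40.
|A∩B| = 0 (no overlap).
|A∩C|: x∈[4,6], y∈[10,13] → 2·3 = 6.
|B∩C|: x∈[4,9], y∈[5,9] → 5·4 = 20.
|A∩B∩C| = 0.
|A ∪ B ∪ C| = 121 − 26 + 0 = 95.00.

95.00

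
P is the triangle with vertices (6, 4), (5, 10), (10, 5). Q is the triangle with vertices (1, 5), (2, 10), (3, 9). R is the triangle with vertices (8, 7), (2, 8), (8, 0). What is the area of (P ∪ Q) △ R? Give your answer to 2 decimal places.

22.77

|P ∪ Q| = 15.5.
|(P ∪ Q) ∩ R| = 6.8665.
|(P ∪ Q) △ R| = 15.5 + 21 − 13.733 = 22.77.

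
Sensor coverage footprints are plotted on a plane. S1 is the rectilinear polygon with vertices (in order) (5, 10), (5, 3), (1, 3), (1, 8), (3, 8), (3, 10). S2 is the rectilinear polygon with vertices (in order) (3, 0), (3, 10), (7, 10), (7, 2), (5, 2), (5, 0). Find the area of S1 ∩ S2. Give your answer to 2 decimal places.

14.00

The intersection is the polygon with vertices (5,3), (3,3), (3,8), (3,10), (5,10).
By the shoelace formula its area is 14.00.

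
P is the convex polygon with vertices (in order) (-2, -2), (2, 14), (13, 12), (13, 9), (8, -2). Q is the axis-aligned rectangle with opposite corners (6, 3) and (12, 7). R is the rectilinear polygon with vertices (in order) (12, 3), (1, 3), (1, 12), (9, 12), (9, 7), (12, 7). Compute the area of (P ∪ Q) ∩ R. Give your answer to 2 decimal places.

|P ∪ Q| = 172.7818.
|(P ∪ Q) ∩ R| = 83.50.

83.50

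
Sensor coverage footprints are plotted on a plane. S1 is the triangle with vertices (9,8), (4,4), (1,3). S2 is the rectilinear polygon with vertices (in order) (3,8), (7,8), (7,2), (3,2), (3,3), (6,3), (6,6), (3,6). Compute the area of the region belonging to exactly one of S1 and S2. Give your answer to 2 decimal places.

17.60

|S1| = 3.5, |S2| = 15, |S1∩S2| = 0.45.
|S1 △ S2| = |S1| + |S2| − 2·|S1∩S2| = 3.5 + 15 − 0.9 = 17.60.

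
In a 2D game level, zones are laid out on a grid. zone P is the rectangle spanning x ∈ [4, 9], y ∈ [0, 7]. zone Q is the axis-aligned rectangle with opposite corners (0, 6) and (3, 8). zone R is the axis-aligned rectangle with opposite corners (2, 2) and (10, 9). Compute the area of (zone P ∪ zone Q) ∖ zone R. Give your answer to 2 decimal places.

|zone P ∪ zone Q| = 41.
|(zone P ∪ zone Q) ∩ zone R| = 27.
|(zone P ∪ zone Q) ∖ zone R| = 41 − 27 = 14.00.

14.00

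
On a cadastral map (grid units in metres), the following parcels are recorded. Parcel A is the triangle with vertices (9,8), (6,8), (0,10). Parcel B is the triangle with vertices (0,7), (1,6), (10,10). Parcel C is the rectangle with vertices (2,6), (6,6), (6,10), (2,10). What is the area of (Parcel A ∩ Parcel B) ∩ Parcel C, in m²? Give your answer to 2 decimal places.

0.46

The region (Parcel A ∩ Parcel B) ∩ Parcel C is the polygon with vertices (5.745,8.723), (6,8.667), (6,8.222), (5.714,8.095), (4.737,8.421).
By the shoelace formula its area is 0.46.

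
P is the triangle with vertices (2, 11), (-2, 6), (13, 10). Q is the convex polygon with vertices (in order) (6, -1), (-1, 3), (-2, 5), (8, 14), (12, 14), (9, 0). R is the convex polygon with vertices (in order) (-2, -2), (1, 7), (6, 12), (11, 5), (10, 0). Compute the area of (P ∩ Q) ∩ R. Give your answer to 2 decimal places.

13.10

The region (P ∩ Q) ∩ R is the polygon with vertices (7.042,10.542), (8.32,8.752), (0.927,6.78), (1,7), (4.75,10.75).
By the shoelace formula its area is 13.10.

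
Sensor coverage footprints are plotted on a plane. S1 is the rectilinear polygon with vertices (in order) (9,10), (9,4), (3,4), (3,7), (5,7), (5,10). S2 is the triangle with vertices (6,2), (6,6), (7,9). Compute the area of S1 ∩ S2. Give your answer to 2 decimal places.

The intersection is the polygon with vertices (6,4), (6,6), (7,9), (6.286,4).
By the shoelace formula its area is 1.71.

1.71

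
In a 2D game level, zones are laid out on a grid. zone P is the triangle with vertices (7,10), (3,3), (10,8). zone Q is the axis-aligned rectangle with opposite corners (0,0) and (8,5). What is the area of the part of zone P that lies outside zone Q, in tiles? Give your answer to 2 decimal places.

|zone P| = 14.5, |zone P∩zone Q| = 1.6571.
|zone P ∖ zone Q| = |zone P| − |zone P∩zone Q| = 14.5 − 1.6571 = 12.84.

12.84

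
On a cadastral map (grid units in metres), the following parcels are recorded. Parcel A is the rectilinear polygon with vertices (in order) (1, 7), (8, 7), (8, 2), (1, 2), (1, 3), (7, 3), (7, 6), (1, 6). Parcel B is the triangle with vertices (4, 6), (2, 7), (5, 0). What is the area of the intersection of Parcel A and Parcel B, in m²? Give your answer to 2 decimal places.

1.44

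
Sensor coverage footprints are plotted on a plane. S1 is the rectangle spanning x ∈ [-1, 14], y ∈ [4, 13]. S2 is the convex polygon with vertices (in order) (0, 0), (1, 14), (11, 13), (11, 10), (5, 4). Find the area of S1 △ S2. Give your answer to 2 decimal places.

|S1| = 135, |S2| = 90, |S1∩S2| = 75.5357.
|S1 △ S2| = |S1| + |S2| − 2·|S1∩S2| = 135 + 90 − 151.0714 = 73.93.

73.93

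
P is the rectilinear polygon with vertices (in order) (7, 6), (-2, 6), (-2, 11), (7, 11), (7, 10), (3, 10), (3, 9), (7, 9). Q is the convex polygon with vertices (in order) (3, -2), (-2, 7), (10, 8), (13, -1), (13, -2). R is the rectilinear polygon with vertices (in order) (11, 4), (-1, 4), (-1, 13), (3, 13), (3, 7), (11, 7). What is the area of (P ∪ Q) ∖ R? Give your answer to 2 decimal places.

85.97

|P ∪ Q| = 136.9028.
|(P ∪ Q) ∩ R| = 50.9333.
|(P ∪ Q) ∖ R| = 136.9028 − 50.9333 = 85.97.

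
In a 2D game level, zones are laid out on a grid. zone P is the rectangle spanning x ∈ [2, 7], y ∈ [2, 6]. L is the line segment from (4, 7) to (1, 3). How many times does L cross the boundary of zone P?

2

The segment meets the boundary at (2,4.333), (3.25,6).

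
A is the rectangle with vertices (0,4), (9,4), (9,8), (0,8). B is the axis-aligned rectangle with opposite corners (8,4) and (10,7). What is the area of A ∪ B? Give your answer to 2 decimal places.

39.00

By inclusion–exclusion:
Individual areas: |A| = 36, |B| = 6.
|A∩B|: x∈[8,9], y∈[4,7] → 1·3 = 3.
|A ∪ B| = 42 − 3 = 39.00.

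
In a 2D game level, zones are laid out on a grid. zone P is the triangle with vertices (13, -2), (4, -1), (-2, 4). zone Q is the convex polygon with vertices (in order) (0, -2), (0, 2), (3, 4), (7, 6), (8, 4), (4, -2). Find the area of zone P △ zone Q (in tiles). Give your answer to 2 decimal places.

|zone P| = 19.5, |zone Q| = 38, |zone P∩zone Q| = 9.3956.
|zone P △ zone Q| = |zone P| + |zone Q| − 2·|zone P∩zone Q| = 19.5 + 38 − 18.7911 = 38.71.

38.71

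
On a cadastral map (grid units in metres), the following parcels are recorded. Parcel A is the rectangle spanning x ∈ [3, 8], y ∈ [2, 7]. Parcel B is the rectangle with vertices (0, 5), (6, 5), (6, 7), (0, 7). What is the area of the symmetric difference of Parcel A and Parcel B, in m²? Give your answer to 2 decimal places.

|Parcel A∩Parcel B|: x∈[3,6], y∈[5,7] → 3·2 = 6.
|Parcel A △ Parcel B| = |Parcel A| + |Parcel B| − 2·|Parcel A∩Parcel B| = 25 + 12 − 12 = 25.00.

25.00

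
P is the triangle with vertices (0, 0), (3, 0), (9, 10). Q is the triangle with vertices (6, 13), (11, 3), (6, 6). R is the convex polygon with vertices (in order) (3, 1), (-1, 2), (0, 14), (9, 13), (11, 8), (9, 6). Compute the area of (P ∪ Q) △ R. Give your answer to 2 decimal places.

93.79

|P ∪ Q| = 30.4397.
|(P ∪ Q) ∩ R| = 23.0762.
|(P ∪ Q) △ R| = 30.4397 + 109.5 − 46.1524 = 93.79.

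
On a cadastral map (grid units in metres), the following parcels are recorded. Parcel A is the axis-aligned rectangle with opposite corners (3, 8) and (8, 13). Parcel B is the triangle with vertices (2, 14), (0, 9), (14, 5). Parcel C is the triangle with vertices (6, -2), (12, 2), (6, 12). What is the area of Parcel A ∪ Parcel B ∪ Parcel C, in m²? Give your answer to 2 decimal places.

81.16

By inclusion–exclusion:
Individual areas: |Parcel A| = 25, |Parcel B| = 39, |Parcel C| = 42.
|Parcel A∩Parcel B| = 16.7976.
|Parcel A∩Parcel C| = 4.6667.
|Parcel B∩Parcel C| = 7.5013.
|Parcel A∩Parcel B∩Parcel C| = 4.1212.
|Parcel A ∪ Parcel B ∪ Parcel C| = 106 − 28.9656 + 4.1212 = 81.16.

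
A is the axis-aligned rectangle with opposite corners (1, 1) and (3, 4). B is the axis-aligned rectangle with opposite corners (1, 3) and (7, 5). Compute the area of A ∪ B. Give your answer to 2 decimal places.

16.00

By inclusion–exclusion:
Individual areas: |A| = 6, |B| = 12.
|A∩B|: x∈[1,3], y∈[3,4] → 2·1 = 2.
|A ∪ B| = 18 − 2 = 16.00.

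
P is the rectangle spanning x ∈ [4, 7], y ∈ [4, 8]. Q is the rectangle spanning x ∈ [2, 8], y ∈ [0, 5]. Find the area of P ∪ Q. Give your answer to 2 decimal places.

By inclusion–exclusion:
Individual areas: |P| = 12, |Q| = 30.
|P∩Q|: x∈[4,7], y∈[4,5] → 3·1 = 3.
|P ∪ Q| = 42 − 3 = 39.00.

39.00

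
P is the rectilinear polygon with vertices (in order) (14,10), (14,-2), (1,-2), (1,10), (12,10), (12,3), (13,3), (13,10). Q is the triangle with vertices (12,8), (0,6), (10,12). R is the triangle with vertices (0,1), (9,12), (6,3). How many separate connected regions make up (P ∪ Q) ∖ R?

2

(P ∪ Q) ∖ R splits into 2 disjoint pieces (area 104.9583, area 25.2504).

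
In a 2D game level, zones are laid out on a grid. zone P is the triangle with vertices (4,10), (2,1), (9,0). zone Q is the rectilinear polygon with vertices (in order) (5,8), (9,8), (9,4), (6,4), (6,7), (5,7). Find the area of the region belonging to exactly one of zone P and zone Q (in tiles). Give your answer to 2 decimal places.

43.00

|zone P| = 32.5, |zone Q| = 13, |zone P∩zone Q| = 1.25.
|zone P △ zone Q| = |zone P| + |zone Q| − 2·|zone P∩zone Q| = 32.5 + 13 − 2.5 = 43.00.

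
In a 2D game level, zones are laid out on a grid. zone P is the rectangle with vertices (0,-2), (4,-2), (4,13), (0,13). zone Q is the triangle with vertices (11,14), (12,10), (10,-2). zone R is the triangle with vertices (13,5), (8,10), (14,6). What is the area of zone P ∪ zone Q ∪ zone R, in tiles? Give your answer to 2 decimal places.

By inclusion–exclusion:
Individual areas: |zone P| = 60, |zone Q| = 10, |zone R| = 5.
|zone P∩zone Q| = 0.
|zone P∩zone R| = 0.
|zone Q∩zone R| = 0.9183.
|zone P∩zone Q∩zone R| = 0.
|zone P ∪ zone Q ∪ zone R| = 75 − 0.9183 + 0 = 74.08.

74.08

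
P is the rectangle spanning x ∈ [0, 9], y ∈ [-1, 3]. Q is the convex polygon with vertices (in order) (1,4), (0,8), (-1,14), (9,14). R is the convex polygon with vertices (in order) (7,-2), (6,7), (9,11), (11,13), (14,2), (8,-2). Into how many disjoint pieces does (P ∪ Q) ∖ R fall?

(P ∪ Q) ∖ R splits into 2 disjoint pieces (area 26.6667, area 51).

2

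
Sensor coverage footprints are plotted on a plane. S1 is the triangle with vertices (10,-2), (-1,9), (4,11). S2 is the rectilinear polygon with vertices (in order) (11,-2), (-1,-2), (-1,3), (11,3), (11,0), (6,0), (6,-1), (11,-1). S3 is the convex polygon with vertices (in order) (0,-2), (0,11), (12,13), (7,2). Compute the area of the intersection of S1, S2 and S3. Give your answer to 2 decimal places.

The intersection is the polygon with vertices (7.455,3), (7,2), (6.364,1.636), (5,3).
By the shoelace formula its area is 1.91.

1.91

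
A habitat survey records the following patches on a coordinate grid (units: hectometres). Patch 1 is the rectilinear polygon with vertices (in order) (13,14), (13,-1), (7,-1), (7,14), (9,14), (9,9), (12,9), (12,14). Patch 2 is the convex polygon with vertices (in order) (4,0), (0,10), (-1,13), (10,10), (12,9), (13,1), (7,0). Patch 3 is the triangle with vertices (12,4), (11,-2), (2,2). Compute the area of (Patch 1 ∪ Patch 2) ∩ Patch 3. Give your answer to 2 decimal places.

The region (Patch 1 ∪ Patch 2) ∩ Patch 3 is the polygon with vertices (8.75,-1), (7,-0.222), (7,0), (6.5,0), (3.459,1.351), (3.111,2.222), (12,4), (11.167,-1).
By the shoelace formula its area is 27.21.

27.21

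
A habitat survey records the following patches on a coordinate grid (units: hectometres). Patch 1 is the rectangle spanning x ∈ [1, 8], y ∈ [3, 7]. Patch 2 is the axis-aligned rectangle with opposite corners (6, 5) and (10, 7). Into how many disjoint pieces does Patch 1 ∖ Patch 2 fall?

Patch 1 ∖ Patch 2 is a single connected region.

1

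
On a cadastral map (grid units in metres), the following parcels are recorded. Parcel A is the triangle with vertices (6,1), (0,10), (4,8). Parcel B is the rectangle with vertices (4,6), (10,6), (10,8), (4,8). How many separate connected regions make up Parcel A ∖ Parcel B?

1

Parcel A ∖ Parcel B is a single connected region.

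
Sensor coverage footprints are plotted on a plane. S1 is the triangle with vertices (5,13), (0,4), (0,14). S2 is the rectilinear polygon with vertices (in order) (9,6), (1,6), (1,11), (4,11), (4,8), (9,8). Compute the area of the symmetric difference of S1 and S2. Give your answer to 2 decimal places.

35.00

|S1| = 25, |S2| = 25, |S1∩S2| = 7.5.
|S1 △ S2| = |S1| + |S2| − 2·|S1∩S2| = 25 + 25 − 15 = 35.00.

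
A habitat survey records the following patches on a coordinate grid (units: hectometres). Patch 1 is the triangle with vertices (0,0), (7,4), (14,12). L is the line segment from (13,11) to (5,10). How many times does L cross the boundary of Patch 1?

1

The segment meets the boundary at (12.805,10.976).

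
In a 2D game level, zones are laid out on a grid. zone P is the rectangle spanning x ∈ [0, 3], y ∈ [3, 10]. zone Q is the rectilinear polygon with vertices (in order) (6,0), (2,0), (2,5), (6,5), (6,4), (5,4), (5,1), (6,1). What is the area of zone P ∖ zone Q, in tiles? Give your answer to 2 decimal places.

19.00

|zone P| = 21, |zone P∩zone Q| = 2.
|zone P ∖ zone Q| = |zone P| − |zone P∩zone Q| = 21 − 2 = 19.00.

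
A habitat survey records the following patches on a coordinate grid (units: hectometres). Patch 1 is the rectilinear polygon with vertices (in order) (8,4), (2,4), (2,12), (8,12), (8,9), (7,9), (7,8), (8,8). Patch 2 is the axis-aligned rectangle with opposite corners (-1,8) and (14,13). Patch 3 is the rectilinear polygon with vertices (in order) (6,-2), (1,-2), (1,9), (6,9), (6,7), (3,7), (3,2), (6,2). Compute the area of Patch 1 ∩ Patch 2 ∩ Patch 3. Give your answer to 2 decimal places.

The intersection is the polygon with vertices (2,8), (2,9), (6,9), (6,8).
By the shoelace formula its area is 4.00.

4.00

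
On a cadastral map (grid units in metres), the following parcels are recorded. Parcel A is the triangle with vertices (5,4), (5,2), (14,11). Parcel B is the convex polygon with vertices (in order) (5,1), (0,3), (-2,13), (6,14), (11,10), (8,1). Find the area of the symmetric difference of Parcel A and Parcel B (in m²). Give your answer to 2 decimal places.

116.70

|Parcel A| = 9, |Parcel B| = 122.5, |Parcel A∩Parcel B| = 7.4.
|Parcel A △ Parcel B| = |Parcel A| + |Parcel B| − 2·|Parcel A∩Parcel B| = 9 + 122.5 − 14.8 = 116.70.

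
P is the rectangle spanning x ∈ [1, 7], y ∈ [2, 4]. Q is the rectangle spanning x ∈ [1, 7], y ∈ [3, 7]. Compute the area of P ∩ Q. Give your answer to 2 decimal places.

6.00

|P∩Q|: x∈[1,7], y∈[3,4] → 6·1 = 6.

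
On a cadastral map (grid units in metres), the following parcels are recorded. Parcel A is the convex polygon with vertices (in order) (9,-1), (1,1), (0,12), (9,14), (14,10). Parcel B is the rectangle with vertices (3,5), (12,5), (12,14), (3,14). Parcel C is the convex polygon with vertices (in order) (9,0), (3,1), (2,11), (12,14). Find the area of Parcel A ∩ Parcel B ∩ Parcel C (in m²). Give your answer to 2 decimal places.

The intersection is the polygon with vertices (11.561,11.951), (10.071,5), (3,5), (3,11.3), (9.818,13.345).
By the shoelace formula its area is 58.08.

58.08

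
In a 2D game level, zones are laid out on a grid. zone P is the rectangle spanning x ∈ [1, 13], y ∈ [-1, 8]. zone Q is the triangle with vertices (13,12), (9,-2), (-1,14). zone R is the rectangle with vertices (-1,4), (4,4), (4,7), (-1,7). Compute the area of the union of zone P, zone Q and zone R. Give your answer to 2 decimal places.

By inclusion–exclusion:
Individual areas: |zone P| = 108, |zone Q| = 102, |zone R| = 15.
|zone P∩zone Q| = 45.0804.
|zone P∩zone R|: x∈[1,4], y∈[4,7] → 3·3 = 9.
|zone Q∩zone R| = 0.3125.
|zone P∩zone Q∩zone R| = 0.3125.
|zone P ∪ zone Q ∪ zone R| = 225 − 54.3929 + 0.3125 = 170.92.

170.92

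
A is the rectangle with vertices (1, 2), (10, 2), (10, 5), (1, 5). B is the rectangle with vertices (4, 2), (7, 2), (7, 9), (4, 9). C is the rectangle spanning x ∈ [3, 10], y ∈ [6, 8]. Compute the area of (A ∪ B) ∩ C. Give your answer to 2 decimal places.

The region (A ∪ B) ∩ C is the polygon with vertices (4,8), (7,8), (7,6), (4,6).
By the shoelace formula its area is 6.00.

6.00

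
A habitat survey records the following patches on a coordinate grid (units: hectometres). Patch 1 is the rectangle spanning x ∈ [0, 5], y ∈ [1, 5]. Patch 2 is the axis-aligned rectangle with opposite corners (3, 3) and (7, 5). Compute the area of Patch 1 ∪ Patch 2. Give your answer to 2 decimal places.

By inclusion–exclusion:
Individual areas: |Patch 1| = 20, |Patch 2| = 8.
|Patch 1∩Patch 2|: x∈[3,5], y∈[3,5] → 2·2 = 4.
|Patch 1 ∪ Patch 2| = 28 − 4 = 24.00.

24.00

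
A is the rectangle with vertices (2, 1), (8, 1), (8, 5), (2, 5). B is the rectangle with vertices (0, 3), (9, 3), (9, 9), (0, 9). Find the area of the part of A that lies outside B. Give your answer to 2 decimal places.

|A∩B|: x∈[2,8], y∈[3,5] → 6·2 = 12.
|A| = 24.
|A ∖ B| = |A| − |A∩B| = 24 − 12 = 12.00.

12.00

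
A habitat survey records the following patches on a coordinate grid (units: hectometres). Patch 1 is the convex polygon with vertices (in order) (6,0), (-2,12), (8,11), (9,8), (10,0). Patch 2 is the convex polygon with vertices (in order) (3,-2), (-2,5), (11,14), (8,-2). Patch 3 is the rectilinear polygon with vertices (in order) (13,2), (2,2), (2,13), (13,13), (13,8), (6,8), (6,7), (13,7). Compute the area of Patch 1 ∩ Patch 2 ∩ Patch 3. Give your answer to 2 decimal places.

46.29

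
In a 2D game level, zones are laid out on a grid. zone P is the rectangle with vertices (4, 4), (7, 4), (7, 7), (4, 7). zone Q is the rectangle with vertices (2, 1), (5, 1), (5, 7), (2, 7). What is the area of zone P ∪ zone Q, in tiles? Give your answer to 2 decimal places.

24.00

By inclusion–exclusion:
Individual areas: |zone P| = 9, |zone Q| = 18.
|zone P∩zone Q|: x∈[4,5], y∈[4,7] → 1·3 = 3.
|zone P ∪ zone Q| = 27 − 3 = 24.00.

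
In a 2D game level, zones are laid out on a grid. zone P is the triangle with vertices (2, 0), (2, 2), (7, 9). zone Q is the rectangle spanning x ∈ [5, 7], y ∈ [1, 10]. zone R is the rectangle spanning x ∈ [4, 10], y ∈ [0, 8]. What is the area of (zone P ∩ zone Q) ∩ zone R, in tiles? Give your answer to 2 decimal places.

The region (zone P ∩ zone Q) ∩ zone R is the polygon with vertices (5,5.4), (5,6.2), (6.286,8), (6.444,8).
By the shoelace formula its area is 0.72.

0.72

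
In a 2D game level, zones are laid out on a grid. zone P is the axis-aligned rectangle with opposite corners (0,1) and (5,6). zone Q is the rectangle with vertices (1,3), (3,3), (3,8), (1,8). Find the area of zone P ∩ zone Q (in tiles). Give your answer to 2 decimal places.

|zone P∩zone Q|: x∈[1,3], y∈[3,6] → 2·3 = 6.

6.00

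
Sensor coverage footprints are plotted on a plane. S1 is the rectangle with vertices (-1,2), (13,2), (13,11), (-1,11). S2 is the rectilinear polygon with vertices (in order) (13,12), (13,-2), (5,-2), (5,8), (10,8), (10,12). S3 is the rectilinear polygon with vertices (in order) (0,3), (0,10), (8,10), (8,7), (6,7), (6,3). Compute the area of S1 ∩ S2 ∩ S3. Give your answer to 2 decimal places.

The intersection is the polygon with vertices (5,8), (8,8), (8,7), (6,7), (6,3), (5,3).
By the shoelace formula its area is 7.00.

7.00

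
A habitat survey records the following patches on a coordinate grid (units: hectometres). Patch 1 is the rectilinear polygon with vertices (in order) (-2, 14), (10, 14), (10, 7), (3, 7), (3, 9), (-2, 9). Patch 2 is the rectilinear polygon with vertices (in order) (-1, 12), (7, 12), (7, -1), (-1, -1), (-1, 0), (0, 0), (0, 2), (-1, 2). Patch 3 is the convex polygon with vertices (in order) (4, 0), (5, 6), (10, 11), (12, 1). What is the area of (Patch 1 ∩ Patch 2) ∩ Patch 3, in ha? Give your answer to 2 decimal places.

0.50

The region (Patch 1 ∩ Patch 2) ∩ Patch 3 is the polygon with vertices (7,7), (6,7), (7,8).
By the shoelace formula its area is 0.50.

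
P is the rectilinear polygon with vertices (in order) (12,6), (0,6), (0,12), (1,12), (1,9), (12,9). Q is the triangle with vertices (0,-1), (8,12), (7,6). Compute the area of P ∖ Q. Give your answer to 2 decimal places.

32.94

|P| = 39, |P∩Q| = 6.0577.
|P ∖ Q| = |P| − |P∩Q| = 39 − 6.0577 = 32.94.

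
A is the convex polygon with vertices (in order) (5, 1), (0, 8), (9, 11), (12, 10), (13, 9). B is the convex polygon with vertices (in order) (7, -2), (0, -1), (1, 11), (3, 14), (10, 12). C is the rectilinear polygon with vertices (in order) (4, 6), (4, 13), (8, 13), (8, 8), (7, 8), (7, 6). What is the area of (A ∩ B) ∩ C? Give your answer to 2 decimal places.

14.00

The region (A ∩ B) ∩ C is the polygon with vertices (8,10.667), (8,8), (7,8), (7,6), (4,6), (4,9.333).
By the shoelace formula its area is 14.00.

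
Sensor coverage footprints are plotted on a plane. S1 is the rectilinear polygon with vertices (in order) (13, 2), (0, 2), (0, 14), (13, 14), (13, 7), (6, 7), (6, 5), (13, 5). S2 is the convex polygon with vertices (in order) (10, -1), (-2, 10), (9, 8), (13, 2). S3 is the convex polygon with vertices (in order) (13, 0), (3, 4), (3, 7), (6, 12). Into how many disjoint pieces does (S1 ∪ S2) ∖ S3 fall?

1

(S1 ∪ S2) ∖ S3 is a single connected region.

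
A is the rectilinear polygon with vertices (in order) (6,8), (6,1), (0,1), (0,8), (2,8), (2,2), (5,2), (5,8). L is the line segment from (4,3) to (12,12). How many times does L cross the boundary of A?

The segment meets the boundary at (6,5.25), (5,4.125).

2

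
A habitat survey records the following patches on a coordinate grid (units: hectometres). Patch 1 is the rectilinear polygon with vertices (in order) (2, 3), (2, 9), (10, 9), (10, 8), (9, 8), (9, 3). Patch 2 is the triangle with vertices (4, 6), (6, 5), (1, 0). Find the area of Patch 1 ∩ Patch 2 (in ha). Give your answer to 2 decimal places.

The intersection is the polygon with vertices (2.5,3), (4,6), (6,5), (4,3).
By the shoelace formula its area is 5.25.

5.25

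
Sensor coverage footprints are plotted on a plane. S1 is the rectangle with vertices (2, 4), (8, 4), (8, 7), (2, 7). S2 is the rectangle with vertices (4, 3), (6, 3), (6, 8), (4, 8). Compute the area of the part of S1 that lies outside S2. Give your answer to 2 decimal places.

12.00

|S1∩S2|: x∈[4,6], y∈[4,7] → 2·3 = 6.
|S1| = 18.
|S1 ∖ S2| = |S1| − |S1∩S2| = 18 − 6 = 12.00.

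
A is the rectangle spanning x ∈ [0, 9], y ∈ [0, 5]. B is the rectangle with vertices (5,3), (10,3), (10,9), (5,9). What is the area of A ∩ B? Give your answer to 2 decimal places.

8.00

|A∩B|: x∈[5,9], y∈[3,5] → 4·2 = 8.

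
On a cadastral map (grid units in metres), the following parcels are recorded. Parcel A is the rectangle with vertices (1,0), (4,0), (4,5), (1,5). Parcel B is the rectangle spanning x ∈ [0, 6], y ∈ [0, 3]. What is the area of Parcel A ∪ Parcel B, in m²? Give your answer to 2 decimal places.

By inclusion–exclusion:
Individual areas: |Parcel A| = 15, |Parcel B| = 18.
|Parcel A∩Parcel B|: x∈[1,4], y∈[0,3] → 3·3 = 9.
|Parcel A ∪ Parcel B| = 33 − 9 = 24.00.

24.00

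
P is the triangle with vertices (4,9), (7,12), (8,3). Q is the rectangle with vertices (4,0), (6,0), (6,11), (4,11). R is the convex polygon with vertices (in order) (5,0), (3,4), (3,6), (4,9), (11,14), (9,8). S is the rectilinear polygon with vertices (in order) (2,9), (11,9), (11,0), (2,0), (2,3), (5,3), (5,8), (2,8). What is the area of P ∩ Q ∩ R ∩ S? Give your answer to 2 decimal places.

2.92

The intersection is the polygon with vertices (5,7.5), (5,8), (4.667,8), (4,9), (6,9), (6,6).
By the shoelace formula its area is 2.92.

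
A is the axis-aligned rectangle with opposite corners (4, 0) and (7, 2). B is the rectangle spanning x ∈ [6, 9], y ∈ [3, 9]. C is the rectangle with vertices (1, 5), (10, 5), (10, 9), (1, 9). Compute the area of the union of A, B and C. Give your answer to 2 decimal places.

48.00

By inclusion–exclusion:
Individual areas: |A| = 6, |B| = 18, |C| = 36.
|A∩B| = 0 (no overlap).
|A∩C| = 0 (no overlap).
|B∩C|: x∈[6,9], y∈[5,9] → 3·4 = 12.
|A∩B∩C| = 0.
|A ∪ B ∪ C| = 60 − 12 + 0 = 48.00.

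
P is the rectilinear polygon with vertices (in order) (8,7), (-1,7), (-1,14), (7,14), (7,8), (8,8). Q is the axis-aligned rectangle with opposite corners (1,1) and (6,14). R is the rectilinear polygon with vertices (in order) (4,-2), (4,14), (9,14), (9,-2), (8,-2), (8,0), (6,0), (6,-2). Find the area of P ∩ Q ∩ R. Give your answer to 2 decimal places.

14.00

The intersection is the polygon with vertices (6,14), (6,7), (4,7), (4,14).
By the shoelace formula its area is 14.00.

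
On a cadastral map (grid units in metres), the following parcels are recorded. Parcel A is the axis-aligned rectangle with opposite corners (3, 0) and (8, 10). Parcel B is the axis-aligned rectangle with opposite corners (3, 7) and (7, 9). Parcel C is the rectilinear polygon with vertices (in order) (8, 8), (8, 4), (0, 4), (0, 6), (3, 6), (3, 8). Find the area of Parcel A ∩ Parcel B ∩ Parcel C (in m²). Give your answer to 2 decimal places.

4.00

The intersection is the polygon with vertices (7,7), (3,7), (3,8), (7,8).
By the shoelace formula its area is 4.00.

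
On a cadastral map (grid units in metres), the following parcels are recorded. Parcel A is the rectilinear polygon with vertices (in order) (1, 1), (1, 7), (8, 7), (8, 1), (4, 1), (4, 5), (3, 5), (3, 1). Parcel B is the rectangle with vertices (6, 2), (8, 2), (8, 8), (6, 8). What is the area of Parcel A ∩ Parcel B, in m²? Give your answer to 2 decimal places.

The intersection is the polygon with vertices (8,7), (8,2), (6,2), (6,7).
By the shoelace formula its area is 10.00.

10.00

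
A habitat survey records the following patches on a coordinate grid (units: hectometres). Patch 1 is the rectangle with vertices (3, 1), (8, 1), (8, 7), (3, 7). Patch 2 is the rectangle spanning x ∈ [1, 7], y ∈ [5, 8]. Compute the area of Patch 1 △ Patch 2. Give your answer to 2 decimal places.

|Patch 1∩Patch 2|: x∈[3,7], y∈[5,7] → 4·2 = 8.
|Patch 1 △ Patch 2| = |Patch 1| + |Patch 2| − 2·|Patch 1∩Patch 2| = 30 + 18 − 16 = 32.00.

32.00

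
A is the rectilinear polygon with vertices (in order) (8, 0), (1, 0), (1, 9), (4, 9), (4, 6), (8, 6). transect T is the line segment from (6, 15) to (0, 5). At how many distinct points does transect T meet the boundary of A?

The segment meets the boundary at (1,6.667), (2.4,9).

2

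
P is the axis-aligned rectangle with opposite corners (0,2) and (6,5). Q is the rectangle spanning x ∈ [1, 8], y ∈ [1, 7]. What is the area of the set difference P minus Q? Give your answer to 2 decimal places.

|P∩Q|: x∈[1,6], y∈[2,5] → 5·3 = 15.
|P| = 18.
|P ∖ Q| = |P| − |P∩Q| = 18 − 15 = 3.00.

3.00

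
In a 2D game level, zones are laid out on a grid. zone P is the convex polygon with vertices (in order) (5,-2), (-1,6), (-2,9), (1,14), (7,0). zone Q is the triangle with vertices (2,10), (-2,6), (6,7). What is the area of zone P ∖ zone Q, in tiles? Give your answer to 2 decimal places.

47.76

|zone P| = 59, |zone P∩zone Q| = 11.2372.
|zone P ∖ zone Q| = |zone P| − |zone P∩zone Q| = 59 − 11.2372 = 47.76.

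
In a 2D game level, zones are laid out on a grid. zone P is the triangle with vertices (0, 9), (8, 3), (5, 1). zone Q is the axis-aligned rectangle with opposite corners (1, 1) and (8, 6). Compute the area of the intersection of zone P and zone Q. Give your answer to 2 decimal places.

13.81

The intersection is the polygon with vertices (8,3), (5,1), (1.875,6), (4,6).
By the shoelace formula its area is 13.81.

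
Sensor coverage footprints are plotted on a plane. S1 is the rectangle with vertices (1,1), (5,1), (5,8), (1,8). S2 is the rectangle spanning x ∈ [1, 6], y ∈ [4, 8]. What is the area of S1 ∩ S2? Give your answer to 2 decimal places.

|S1∩S2|: x∈[1,5], y∈[4,8] → 4·4 = 16.

16.00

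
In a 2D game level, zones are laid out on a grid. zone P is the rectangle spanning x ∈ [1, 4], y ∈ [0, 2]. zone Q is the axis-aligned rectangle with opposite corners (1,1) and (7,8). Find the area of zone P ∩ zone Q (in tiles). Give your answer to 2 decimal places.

3.00

|zone P∩zone Q|: x∈[1,4], y∈[1,2] → 3·1 = 3.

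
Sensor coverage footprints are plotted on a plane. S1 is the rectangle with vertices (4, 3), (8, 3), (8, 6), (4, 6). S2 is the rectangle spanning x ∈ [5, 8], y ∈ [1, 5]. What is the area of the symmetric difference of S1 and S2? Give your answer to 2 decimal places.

|S1∩S2|: x∈[5,8], y∈[3,5] → 3·2 = 6.
|S1 △ S2| = |S1| + |S2| − 2·|S1∩S2| = 12 + 12 − 12 = 12.00.

12.00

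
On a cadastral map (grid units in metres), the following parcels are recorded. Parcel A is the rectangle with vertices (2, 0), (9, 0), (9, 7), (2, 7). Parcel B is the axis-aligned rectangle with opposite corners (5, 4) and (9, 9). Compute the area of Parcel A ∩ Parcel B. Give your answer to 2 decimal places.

12.00

|Parcel A∩Parcel B|: x∈[5,9], y∈[4,7] → 4·3 = 12.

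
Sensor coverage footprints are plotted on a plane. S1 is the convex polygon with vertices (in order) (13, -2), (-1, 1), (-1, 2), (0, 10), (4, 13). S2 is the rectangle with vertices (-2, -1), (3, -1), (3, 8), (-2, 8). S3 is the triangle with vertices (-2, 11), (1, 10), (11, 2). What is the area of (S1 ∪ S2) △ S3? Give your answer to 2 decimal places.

|S1 ∪ S2| = 126.0357.
|(S1 ∪ S2) ∩ S3| = 6.2109.
|(S1 ∪ S2) △ S3| = 126.0357 + 7 − 12.4219 = 120.61.

120.61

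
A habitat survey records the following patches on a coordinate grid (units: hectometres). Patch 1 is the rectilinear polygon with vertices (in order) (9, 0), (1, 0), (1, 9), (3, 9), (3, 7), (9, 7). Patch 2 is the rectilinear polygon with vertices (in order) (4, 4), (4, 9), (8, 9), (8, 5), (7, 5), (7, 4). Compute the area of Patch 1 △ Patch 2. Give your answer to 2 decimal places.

|Patch 1| = 60, |Patch 2| = 19, |Patch 1∩Patch 2| = 11.
|Patch 1 △ Patch 2| = |Patch 1| + |Patch 2| − 2·|Patch 1∩Patch 2| = 60 + 19 − 22 = 57.00.

57.00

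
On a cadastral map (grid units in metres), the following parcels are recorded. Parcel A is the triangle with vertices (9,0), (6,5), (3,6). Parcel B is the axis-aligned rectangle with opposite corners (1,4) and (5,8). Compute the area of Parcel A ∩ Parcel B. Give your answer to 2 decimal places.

1.33

The intersection is the polygon with vertices (3,6), (5,5.333), (5,4).
By the shoelace formula its area is 1.33.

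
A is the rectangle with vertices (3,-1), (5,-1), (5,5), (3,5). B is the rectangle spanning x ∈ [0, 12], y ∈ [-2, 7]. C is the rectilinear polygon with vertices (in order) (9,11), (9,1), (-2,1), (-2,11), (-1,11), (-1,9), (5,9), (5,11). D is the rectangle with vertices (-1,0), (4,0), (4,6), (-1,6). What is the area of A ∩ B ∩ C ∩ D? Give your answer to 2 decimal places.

The intersection is the polygon with vertices (4,5), (4,1), (3,1), (3,5).
By the shoelace formula its area is 4.00.

4.00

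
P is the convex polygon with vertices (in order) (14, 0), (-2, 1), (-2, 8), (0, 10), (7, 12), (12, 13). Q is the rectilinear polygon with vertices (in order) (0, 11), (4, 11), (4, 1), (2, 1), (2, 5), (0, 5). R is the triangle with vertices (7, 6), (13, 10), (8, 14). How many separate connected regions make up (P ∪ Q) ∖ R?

(P ∪ Q) ∖ R splits into 2 disjoint pieces (area 141.453, area 2.8446).

2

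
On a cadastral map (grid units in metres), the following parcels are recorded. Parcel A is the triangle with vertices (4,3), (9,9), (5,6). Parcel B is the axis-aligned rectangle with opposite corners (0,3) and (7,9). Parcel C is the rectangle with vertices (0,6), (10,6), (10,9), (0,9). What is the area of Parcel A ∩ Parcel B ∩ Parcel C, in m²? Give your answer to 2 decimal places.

The intersection is the polygon with vertices (7,7.5), (7,6.6), (6.5,6), (5,6).
By the shoelace formula its area is 1.35.

1.35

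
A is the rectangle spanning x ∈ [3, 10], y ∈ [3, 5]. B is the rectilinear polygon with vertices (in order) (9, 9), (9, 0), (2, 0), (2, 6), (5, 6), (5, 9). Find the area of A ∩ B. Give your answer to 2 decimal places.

The intersection is the polygon with vertices (3,3), (3,5), (9,5), (9,3).
By the shoelace formula its area is 12.00.

12.00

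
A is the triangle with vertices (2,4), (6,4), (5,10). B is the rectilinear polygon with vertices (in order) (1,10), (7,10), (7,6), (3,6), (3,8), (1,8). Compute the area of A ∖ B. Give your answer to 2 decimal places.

6.67

|A| = 12, |A∩B| = 5.3333.
|A ∖ B| = |A| − |A∩B| = 12 − 5.3333 = 6.67.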